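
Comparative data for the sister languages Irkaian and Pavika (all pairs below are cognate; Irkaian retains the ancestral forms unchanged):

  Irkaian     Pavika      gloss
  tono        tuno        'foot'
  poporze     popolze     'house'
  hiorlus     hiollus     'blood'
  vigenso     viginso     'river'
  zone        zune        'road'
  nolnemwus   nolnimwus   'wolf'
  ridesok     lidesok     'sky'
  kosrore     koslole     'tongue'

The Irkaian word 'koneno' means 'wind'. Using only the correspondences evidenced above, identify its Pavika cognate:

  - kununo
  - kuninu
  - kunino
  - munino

kunino

tono ~ tuno, zone ~ zune — Irkaian o corresponds to Pavika u after a consonant, before a nasal.
vigenso ~ viginso — Irkaian e corresponds to Pavika i after a consonant, before a nasal.
Applying these to Irkaian 'koneno':
  koneno → kuneno   (o→u after a consonant, before a nasal)
  kuneno → kunino   (e→i after a consonant, before a nasal)
So the Pavika cognate is 'kunino'.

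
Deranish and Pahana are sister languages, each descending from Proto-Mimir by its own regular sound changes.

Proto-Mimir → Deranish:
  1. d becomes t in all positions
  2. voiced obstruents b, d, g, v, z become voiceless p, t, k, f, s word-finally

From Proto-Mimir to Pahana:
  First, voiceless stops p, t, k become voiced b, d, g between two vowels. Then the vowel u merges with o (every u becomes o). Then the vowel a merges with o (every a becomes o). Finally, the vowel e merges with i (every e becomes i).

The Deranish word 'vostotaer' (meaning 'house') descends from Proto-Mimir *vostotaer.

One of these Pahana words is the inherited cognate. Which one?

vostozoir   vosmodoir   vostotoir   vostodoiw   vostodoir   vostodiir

Pahana: *vostotaer > vostodaer > vostodoer > vostodoir  (by intervocalic voicing, vowel merger, vowel merger)

vostodoir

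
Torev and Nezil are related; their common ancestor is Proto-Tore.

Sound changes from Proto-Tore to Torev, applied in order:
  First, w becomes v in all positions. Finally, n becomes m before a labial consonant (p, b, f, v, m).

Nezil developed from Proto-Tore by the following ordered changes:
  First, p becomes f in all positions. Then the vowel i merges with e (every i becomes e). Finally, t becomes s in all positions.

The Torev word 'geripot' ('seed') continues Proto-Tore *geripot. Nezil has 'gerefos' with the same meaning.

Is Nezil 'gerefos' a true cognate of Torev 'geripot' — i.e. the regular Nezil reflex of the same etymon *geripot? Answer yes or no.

yes

Derive the expected Nezil reflex of *geripot:
Nezil: *geripot
  geripot → gerifot   [unconditioned shift]
  gerifot → gerefot   [vowel merger]
  gerefot → gerefos   [unconditioned shift]
  giving Nezil gerefos.
Nezil 'gerefos' matches the regular reflex exactly, so the pair is cognate.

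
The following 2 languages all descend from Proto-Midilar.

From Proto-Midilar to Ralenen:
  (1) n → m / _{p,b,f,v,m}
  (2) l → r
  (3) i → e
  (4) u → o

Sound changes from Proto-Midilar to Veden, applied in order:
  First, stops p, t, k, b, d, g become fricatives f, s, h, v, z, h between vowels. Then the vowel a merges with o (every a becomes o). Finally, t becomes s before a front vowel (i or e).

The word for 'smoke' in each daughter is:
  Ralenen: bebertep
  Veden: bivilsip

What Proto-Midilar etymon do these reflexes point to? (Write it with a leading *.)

Position 2: Ralenen has e, Veden has i. Veden preserves i here (none of its changes turn any other segment into i), so the proto-segment is *i.
Position 5: Ralenen has r, Veden has l. Veden preserves l here (none of its changes turn any other segment into l), so the proto-segment is *l.
Position 7: Ralenen has e, Veden has i. Veden preserves i here (none of its changes turn any other segment into i), so the proto-segment is *i.
Continuing position by position gives *bibiltip; check it forward:
Ralenen: *bibiltip
  bibiltip (rule 1 does not apply)
  bibiltip → bibirtip   [unconditioned shift]
  bibirtip → bebertep   [vowel merger]
  bebertep (rule 4 does not apply)
  giving Ralenen bebertep.
Veden: start from *bibiltip.
  rule 1 (intervocalic lenition): bibiltip → biviltip
  rule 2: no change — biviltip
  rule 3 (palatalisation): biviltip → bivilsip
  ⇒ Veden bivilsip
*bibiltip is the unique common source.

*bibiltip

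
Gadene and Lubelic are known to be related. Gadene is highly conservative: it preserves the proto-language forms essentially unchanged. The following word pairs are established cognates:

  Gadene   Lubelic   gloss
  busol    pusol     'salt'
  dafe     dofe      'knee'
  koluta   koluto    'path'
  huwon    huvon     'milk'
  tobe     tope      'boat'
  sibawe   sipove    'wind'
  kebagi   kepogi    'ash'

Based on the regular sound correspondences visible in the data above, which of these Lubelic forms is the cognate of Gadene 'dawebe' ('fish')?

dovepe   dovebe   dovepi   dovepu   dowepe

sibawe ~ sipove, kebagi ~ kepogi — Gadene a corresponds to Lubelic o after a consonant, before a consonant other than r, m, n, p, b, f, v.
sibawe ~ sipove — Gadene w corresponds to Lubelic v between vowels (before a front vowel).
tobe ~ tope — Gadene b corresponds to Lubelic p between vowels (before a front vowel).
Applying these to Gadene 'dawebe':
  dawebe → dowebe   (a→o after a consonant, before a consonant other than r, m, n, p, b, f, v)
  dowebe → dovebe   (w→v between vowels (before a front vowel))
  dovebe → dovepe   (b→p between vowels (before a front vowel))
So the Lubelic cognate is 'dovepe'.

dovepe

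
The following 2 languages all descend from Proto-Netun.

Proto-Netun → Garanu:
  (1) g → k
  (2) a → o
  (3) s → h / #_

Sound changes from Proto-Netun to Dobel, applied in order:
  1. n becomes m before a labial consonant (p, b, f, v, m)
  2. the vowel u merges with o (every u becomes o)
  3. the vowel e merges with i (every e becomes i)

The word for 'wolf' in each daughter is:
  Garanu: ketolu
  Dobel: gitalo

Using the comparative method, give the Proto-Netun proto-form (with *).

Position 1: Garanu has k, Dobel has g. Dobel preserves g here (none of its changes turn any other segment into g), so the proto-segment is *g.
Position 6: Garanu has u, Dobel has o. Garanu preserves u here (none of its changes turn any other segment into u), so the proto-segment is *u.
This points to *getalu. Verify forward in each daughter:
Garanu: *getalu > ketalu > ketolu  (by unconditioned shift, vowel merger)
Dobel: start from *getalu.
  rule 1: no change — getalu
  rule 2 (vowel merger): getalu → getalo
  rule 3 (vowel merger): getalo → gitalo
  ⇒ Dobel gitalo
No other proto-form is consistent with every reflex, so the reconstruction is *getalu.

*getalu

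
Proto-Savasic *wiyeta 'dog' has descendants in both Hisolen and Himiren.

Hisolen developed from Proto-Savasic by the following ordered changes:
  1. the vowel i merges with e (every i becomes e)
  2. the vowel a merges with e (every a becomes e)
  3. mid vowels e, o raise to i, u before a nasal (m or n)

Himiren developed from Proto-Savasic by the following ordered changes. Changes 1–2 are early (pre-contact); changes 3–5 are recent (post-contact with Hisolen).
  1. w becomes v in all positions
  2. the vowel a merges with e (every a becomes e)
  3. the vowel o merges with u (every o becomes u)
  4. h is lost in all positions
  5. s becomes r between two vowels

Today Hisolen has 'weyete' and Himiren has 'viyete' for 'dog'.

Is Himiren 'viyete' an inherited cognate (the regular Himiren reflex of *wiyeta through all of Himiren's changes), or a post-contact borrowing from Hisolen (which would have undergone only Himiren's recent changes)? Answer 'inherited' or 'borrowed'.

If inherited, *wiyeta would pass through all of Himiren's changes:
Himiren: *wiyeta > viyeta > viyete  (by unconditioned shift, vowel merger)
If borrowed from Hisolen 'weyete' after the early changes, it would undergo only the recent ones:
  rule 3 (vowel merger): no change (weyete)
  rule 4 (h-loss): no change (weyete)
  rule 5 (rhotacism): no change (weyete)
  ⇒ as a loan: weyete
Himiren 'viyete' matches the inherited outcome exactly, so it is an inherited cognate, not a loan.

inherited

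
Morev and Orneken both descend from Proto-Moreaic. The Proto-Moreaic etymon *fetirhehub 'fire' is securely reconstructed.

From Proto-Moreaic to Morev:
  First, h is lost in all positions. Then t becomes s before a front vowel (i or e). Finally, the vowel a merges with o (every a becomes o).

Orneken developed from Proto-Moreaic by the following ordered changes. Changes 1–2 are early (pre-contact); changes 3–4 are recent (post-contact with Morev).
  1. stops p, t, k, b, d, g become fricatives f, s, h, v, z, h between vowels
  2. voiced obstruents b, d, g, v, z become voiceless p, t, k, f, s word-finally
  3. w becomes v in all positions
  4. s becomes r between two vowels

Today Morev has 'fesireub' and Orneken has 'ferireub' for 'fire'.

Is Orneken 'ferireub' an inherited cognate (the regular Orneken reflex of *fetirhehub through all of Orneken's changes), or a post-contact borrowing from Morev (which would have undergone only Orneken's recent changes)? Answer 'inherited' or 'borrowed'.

If inherited, *fetirhehub would pass through all of Orneken's changes:
Orneken: start from *fetirhehub.
  rule 1 (intervocalic lenition): fetirhehub → fesirhehub
  rule 2 (final devoicing): fesirhehub → fesirhehup
  rule 3: no change — fesirhehup
  rule 4 (rhotacism): fesirhehup → ferirhehup
  ⇒ Orneken ferirhehup
If borrowed from Morev 'fesireub' after the early changes, it would undergo only the recent ones:
  rule 3 (unconditioned shift): no change (fesireub)
  rule 4 (rhotacism): fesireub → ferireub
  ⇒ as a loan: ferireub
Orneken 'ferireub' matches the loan outcome 'ferireub', not the inherited 'ferirhehup' — it skipped the early Orneken changes, so it was borrowed from Morev.

borrowed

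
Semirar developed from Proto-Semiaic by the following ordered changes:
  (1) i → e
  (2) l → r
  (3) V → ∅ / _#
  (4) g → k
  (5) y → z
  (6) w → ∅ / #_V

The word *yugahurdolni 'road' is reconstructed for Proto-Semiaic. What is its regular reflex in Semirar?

zukahurdorn

Semirar: *yugahurdolni > yugahurdolne > yugahurdorne > yugahurdorn > yukahurdorn > zukahurdorn  (by vowel merger, unconditioned shift, apocope, unconditioned shift, unconditioned shift)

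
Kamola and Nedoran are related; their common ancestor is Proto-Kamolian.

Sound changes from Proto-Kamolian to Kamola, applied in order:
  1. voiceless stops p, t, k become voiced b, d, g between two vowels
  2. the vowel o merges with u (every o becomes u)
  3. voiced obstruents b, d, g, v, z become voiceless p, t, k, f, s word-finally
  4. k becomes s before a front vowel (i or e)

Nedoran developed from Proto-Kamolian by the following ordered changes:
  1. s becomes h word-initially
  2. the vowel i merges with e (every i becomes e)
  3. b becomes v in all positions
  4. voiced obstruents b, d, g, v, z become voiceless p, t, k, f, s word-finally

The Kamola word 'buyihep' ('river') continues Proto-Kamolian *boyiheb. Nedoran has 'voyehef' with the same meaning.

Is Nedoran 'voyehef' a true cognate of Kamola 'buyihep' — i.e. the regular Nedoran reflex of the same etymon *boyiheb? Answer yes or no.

Derive the expected Nedoran reflex of *boyiheb:
Nedoran: *boyiheb > boyeheb > voyehev > voyehef  (by vowel merger, unconditioned shift, final devoicing)
Nedoran 'voyehef' matches the regular reflex exactly, so the pair is cognate.

yes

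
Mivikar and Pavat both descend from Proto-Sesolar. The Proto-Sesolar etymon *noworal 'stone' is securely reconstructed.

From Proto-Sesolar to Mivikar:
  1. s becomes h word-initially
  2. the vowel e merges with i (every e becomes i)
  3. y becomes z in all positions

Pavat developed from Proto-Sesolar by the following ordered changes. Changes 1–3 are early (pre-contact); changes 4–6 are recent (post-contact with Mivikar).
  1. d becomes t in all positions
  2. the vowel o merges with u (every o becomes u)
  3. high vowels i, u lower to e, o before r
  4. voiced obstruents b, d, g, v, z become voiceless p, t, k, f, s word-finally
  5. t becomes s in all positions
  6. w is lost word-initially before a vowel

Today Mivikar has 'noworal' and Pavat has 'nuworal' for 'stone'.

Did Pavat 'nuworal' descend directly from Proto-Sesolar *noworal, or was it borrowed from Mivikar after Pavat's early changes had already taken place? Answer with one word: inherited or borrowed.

inherited

If inherited, *noworal would pass through all of Pavat's changes:
Pavat: *noworal
  noworal (rule 1 does not apply)
  noworal → nuwural   [vowel merger]
  nuwural → nuworal   [pre-rhotic lowering]
  nuworal (rule 4 does not apply)
  nuworal (rule 5 does not apply)
  nuworal (rule 6 does not apply)
  giving Pavat nuworal.
If borrowed from Mivikar 'noworal' after the early changes, it would undergo only the recent ones:
  rule 4 (final devoicing): no change (noworal)
  rule 5 (unconditioned shift): no change (noworal)
  rule 6 (glide loss): no change (noworal)
  ⇒ as a loan: noworal
Pavat 'nuworal' matches the inherited outcome exactly, so it is an inherited cognate, not a loan.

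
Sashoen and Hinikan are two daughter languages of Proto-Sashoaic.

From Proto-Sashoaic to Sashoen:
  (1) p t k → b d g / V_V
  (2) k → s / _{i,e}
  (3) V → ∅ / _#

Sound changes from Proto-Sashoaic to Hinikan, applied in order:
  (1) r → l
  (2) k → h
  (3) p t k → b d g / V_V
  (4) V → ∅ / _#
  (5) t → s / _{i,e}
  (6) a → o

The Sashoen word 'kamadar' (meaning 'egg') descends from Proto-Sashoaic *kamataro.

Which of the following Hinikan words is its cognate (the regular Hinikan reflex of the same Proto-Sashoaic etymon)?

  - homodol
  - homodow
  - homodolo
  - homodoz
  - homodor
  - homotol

homodol

Hinikan: *kamataro > kamatalo > hamatalo > hamadalo > hamadal > homodol  (by unconditioned shift, unconditioned shift, intervocalic voicing, apocope, vowel merger)
The other candidates each miss or misapply at least one Hinikan change.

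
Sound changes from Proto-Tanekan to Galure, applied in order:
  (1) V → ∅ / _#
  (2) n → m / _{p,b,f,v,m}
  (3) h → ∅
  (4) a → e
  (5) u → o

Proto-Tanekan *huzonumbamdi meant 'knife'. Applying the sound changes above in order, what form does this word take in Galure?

Galure: start from *huzonumbamdi.
  rule 1 (apocope): huzonumbamdi → huzonumbamd
  rule 2: no change — huzonumbamd
  rule 3 (h-loss): huzonumbamd → uzonumbamd
  rule 4 (vowel merger): uzonumbamd → uzonumbemd
  rule 5 (vowel merger): uzonumbemd → ozonombemd
  ⇒ Galure ozonombemd

ozonombemd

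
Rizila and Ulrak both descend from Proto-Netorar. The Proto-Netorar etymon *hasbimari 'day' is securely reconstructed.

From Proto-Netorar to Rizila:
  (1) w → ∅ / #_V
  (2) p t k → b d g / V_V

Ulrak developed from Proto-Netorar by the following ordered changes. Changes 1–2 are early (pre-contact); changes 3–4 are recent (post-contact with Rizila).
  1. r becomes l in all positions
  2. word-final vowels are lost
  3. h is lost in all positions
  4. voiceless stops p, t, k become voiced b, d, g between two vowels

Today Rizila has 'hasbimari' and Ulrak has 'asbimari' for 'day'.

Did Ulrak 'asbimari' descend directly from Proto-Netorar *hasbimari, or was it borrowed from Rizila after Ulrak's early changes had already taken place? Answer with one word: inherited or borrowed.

borrowed

If inherited, *hasbimari would pass through all of Ulrak's changes:
Ulrak: start from *hasbimari.
  rule 1 (unconditioned shift): hasbimari → hasbimali
  rule 2 (apocope): hasbimali → hasbimal
  rule 3 (h-loss): hasbimal → asbimal
  rule 4: no change — asbimal
  ⇒ Ulrak asbimal
If borrowed from Rizila 'hasbimari' after the early changes, it would undergo only the recent ones:
  rule 3 (h-loss): hasbimari → asbimari
  rule 4 (intervocalic voicing): no change (asbimari)
  ⇒ as a loan: asbimari
Ulrak 'asbimari' matches the loan outcome 'asbimari', not the inherited 'asbimal' — it skipped the early Ulrak changes, so it was borrowed from Rizila.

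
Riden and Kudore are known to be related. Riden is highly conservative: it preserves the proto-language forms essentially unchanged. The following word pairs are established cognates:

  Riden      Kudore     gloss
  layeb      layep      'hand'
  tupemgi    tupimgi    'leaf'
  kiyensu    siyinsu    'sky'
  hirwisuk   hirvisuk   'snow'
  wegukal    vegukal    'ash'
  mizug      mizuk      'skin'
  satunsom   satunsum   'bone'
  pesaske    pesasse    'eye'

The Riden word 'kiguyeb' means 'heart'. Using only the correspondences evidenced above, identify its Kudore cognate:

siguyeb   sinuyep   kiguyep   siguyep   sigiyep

kiyensu ~ siyinsu — Riden k corresponds to Kudore s word-initially before a front vowel.
layeb ~ layep — Riden b corresponds to Kudore p word-finally.
Applying these to Riden 'kiguyeb':
  kiguyeb → siguyeb   (k→s word-initially before a front vowel)
  siguyeb → siguyep   (b→p word-finally)
So the Kudore cognate is 'siguyep'.

siguyep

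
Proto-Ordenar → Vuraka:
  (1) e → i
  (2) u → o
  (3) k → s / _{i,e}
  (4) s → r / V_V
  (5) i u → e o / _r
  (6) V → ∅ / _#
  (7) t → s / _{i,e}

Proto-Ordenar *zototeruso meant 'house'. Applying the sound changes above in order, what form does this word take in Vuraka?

zotoseror

Vuraka: start from *zototeruso.
  rule 1 (vowel merger): zototeruso → zototiruso
  rule 2 (vowel merger): zototiruso → zototiroso
  rule 3: no change — zototiroso
  rule 4 (rhotacism): zototiroso → zototiroro
  rule 5 (pre-rhotic lowering): zototiroro → zototeroro
  rule 6 (apocope): zototeroro → zototeror
  rule 7 (palatalisation): zototeror → zotoseror
  ⇒ Vuraka zotoseror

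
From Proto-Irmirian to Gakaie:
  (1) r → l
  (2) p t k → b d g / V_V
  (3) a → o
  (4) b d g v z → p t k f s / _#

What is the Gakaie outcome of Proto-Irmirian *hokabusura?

Gakaie: *hokabusura > hokabusula > hogabusula > hogobusulo  (by unconditioned shift, intervocalic voicing, vowel merger)

hogobusulo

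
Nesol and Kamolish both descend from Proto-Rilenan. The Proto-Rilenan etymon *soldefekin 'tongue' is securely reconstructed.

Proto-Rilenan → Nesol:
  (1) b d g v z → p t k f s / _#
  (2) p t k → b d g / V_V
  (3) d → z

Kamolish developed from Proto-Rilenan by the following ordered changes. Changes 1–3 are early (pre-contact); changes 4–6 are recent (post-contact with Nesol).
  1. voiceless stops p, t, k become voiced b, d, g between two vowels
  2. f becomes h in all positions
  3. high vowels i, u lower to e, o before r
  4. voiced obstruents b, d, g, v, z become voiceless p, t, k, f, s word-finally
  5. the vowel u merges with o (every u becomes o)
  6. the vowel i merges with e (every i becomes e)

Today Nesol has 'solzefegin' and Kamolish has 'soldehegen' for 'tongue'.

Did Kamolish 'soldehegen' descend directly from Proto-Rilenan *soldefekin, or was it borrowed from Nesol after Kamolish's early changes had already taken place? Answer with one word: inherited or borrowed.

If inherited, *soldefekin would pass through all of Kamolish's changes:
Kamolish: start from *soldefekin.
  rule 1 (intervocalic voicing): soldefekin → soldefegin
  rule 2 (unconditioned shift): soldefegin → soldehegin
  rule 3: no change — soldehegin
  rule 4: no change — soldehegin
  rule 5: no change — soldehegin
  rule 6 (vowel merger): soldehegin → soldehegen
  ⇒ Kamolish soldehegen
If borrowed from Nesol 'solzefegin' after the early changes, it would undergo only the recent ones:
  rule 4 (final devoicing): no change (solzefegin)
  rule 5 (vowel merger): no change (solzefegin)
  rule 6 (vowel merger): solzefegin → solzefegen
  ⇒ as a loan: solzefegen
Kamolish 'soldehegen' matches the inherited outcome exactly, so it is an inherited cognate, not a loan.

inherited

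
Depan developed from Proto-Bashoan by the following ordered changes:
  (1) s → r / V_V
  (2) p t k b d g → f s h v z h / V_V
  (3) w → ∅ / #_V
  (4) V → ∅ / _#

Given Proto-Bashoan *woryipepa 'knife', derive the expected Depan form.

oryifef

Depan: *woryipepa
  woryipepa (rule 1 does not apply)
  woryipepa → woryifefa   [intervocalic lenition]
  woryifefa → oryifefa   [glide loss]
  oryifefa → oryifef   [apocope]
  giving Depan oryifef.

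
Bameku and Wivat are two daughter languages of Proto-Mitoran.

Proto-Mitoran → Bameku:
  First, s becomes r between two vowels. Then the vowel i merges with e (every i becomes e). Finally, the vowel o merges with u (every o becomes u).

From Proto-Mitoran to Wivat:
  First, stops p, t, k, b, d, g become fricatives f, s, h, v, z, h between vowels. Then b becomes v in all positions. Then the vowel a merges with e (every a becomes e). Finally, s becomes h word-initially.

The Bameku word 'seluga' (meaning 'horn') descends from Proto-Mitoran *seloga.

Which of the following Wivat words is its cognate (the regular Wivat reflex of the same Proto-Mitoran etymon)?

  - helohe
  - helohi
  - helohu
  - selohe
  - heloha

helohe

Wivat: *seloga > seloha > selohe > helohe  (by intervocalic lenition, vowel merger, debuccalisation)
Only 'helohe' matches the regular Wivat development of *seloga.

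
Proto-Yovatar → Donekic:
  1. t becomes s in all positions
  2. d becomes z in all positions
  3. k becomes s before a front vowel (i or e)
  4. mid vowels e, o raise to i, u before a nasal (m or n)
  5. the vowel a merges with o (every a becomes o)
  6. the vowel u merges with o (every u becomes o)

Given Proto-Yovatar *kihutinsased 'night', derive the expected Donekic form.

Donekic: *kihutinsased > kihusinsased > kihusinsasez > sihusinsasez > sihusinsosez > sihosinsosez  (by unconditioned shift, unconditioned shift, palatalisation, vowel merger, vowel merger)

sihosinsosez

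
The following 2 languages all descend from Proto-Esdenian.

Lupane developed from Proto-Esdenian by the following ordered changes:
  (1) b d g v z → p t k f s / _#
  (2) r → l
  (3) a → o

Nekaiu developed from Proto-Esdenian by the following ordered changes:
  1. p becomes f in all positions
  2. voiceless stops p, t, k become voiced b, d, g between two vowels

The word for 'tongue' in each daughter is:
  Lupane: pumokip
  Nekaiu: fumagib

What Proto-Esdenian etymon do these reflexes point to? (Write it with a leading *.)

*pumakib

Position 4: Lupane has o, Nekaiu has a. Nekaiu preserves a here (none of its changes turn any other segment into a), so the proto-segment is *a.
Position 1: Lupane has p, Nekaiu has f. Taking the neighbouring segments as reconstructed: Lupane p can only go back to *p; Nekaiu f could go back to *p or *f — the one source consistent with every daughter is *p.
Position 5: Lupane has k, Nekaiu has g. Taking the neighbouring segments as reconstructed: Lupane k can only go back to *k; Nekaiu g could go back to *k or *g — the one source consistent with every daughter is *k.
Verify the candidate proto-form against each daughter:
Lupane: *pumakib
  pumakib → pumakip   [final devoicing]
  pumakip (rule 2 does not apply)
  pumakip → pumokip   [vowel merger]
  giving Lupane pumokip.
Nekaiu: start from *pumakib.
  rule 1 (unconditioned shift): pumakib → fumakib
  rule 2 (intervocalic voicing): fumakib → fumagib
  ⇒ Nekaiu fumagib
Only *pumakib yields all of Lupane pumokip, Nekaiu fumagib.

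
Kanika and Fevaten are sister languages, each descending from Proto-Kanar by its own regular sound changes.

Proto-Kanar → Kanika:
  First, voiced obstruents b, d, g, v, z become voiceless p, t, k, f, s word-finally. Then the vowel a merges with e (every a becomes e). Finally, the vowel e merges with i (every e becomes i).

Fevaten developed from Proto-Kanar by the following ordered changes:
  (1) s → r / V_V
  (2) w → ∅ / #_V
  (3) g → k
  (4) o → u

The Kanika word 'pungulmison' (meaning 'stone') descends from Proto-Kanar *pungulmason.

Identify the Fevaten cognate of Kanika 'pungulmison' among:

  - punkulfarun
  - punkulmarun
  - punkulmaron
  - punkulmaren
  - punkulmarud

Fevaten: *pungulmason > pungulmaron > punkulmaron > punkulmarun  (by rhotacism, unconditioned shift, vowel merger)
Only 'punkulmarun' matches the regular Fevaten development of *pungulmason.

punkulmarun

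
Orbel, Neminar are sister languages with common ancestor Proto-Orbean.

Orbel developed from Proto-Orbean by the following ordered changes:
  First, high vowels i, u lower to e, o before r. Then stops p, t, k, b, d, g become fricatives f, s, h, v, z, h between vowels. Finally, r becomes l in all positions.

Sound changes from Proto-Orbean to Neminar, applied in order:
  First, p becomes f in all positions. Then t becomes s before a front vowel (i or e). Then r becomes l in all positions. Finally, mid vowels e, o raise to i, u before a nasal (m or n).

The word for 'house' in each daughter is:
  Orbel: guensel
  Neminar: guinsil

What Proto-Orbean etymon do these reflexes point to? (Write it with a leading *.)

Position 7: Orbel has l, Neminar has l. Taking the neighbouring segments as reconstructed: Orbel l can only go back to *r; Neminar l could go back to *l or *r — the one source consistent with every daughter is *r.
Position 6: Orbel has e, Neminar has i. Taking the neighbouring segments as reconstructed: Orbel e could go back to *e or *i; Neminar i can only go back to *i — the one source consistent with every daughter is *i.
Position 3: Orbel has e, Neminar has i. Taking the neighbouring segments as reconstructed: Orbel e can only go back to *e; Neminar i could go back to *e or *i — the one source consistent with every daughter is *e.
Continuing position by position gives *guensir; check it forward:
Orbel: *guensir
  guensir → guenser   [pre-rhotic lowering]
  guenser (rule 2 does not apply)
  guenser → guensel   [unconditioned shift]
  giving Orbel guensel.
Neminar: *guensir > guensil > guinsil  (by unconditioned shift, pre-nasal raising)
*guensir is the unique common source.

*guensir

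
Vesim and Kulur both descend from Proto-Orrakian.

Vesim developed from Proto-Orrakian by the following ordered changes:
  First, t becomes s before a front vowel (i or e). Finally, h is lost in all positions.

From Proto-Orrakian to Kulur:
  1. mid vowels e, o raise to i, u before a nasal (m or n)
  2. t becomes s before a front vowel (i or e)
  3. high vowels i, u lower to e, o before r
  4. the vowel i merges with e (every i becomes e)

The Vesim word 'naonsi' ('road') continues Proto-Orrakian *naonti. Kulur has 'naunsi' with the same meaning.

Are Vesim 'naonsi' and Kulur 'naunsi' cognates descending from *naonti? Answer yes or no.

no

Derive the expected Kulur reflex of *naonti:
Kulur: start from *naonti.
  rule 1 (pre-nasal raising): naonti → naunti
  rule 2 (palatalisation): naunti → naunsi
  rule 3: no change — naunsi
  rule 4 (vowel merger): naunsi → naunse
  ⇒ Kulur naunse
The regular Kulur reflex would be 'naunse', but the attested form is 'naunsi'. The correspondence is irregular, so they are not cognates (the Kulur form has a different source).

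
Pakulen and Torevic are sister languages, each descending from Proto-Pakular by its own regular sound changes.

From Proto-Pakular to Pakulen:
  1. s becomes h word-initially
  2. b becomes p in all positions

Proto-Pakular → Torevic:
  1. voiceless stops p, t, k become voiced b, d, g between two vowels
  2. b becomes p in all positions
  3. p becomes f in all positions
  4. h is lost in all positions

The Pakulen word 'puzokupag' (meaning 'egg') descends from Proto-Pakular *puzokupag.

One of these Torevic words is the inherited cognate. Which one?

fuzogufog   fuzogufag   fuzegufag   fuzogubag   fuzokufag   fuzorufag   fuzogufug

Torevic: start from *puzokupag.
  rule 1 (intervocalic voicing): puzokupag → puzogubag
  rule 2 (unconditioned shift): puzogubag → puzogupag
  rule 3 (unconditioned shift): puzogupag → fuzogufag
  rule 4: no change — fuzogufag
  ⇒ Torevic fuzogufag

fuzogufag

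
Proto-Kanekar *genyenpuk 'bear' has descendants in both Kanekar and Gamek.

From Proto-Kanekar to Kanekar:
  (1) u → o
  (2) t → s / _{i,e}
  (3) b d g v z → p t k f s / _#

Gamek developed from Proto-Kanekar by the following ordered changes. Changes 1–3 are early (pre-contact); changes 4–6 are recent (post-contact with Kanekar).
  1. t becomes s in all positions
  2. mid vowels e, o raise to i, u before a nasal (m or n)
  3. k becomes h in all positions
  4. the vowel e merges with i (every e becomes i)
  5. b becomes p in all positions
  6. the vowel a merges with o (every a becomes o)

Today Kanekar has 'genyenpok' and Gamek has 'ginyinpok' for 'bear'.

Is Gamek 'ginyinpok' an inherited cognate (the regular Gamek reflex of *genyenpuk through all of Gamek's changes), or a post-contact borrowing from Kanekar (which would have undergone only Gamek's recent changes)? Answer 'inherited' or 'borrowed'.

If inherited, *genyenpuk would pass through all of Gamek's changes:
Gamek: start from *genyenpuk.
  rule 1: no change — genyenpuk
  rule 2 (pre-nasal raising): genyenpuk → ginyinpuk
  rule 3 (unconditioned shift): ginyinpuk → ginyinpuh
  rule 4: no change — ginyinpuh
  rule 5: no change — ginyinpuh
  rule 6: no change — ginyinpuh
  ⇒ Gamek ginyinpuh
If borrowed from Kanekar 'genyenpok' after the early changes, it would undergo only the recent ones:
  rule 4 (vowel merger): genyenpok → ginyinpok
  rule 5 (unconditioned shift): no change (ginyinpok)
  rule 6 (vowel merger): no change (ginyinpok)
  ⇒ as a loan: ginyinpok
Gamek 'ginyinpok' matches the loan outcome 'ginyinpok', not the inherited 'ginyinpuh' — it skipped the early Gamek changes, so it was borrowed from Kanekar.

borrowed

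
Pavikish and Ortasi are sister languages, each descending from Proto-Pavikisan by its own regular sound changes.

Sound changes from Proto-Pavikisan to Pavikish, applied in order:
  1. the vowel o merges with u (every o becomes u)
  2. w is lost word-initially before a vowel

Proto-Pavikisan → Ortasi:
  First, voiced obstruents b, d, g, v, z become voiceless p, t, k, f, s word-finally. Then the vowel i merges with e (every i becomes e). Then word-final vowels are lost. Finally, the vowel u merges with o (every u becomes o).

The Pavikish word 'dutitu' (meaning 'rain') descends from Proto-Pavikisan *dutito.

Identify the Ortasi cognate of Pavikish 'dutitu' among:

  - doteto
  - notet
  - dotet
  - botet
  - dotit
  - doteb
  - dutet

dotet

Ortasi: *dutito > duteto > dutet > dotet  (by vowel merger, apocope, vowel merger)
Among the options, 'dotet' alone shows every Ortasi change applied in order.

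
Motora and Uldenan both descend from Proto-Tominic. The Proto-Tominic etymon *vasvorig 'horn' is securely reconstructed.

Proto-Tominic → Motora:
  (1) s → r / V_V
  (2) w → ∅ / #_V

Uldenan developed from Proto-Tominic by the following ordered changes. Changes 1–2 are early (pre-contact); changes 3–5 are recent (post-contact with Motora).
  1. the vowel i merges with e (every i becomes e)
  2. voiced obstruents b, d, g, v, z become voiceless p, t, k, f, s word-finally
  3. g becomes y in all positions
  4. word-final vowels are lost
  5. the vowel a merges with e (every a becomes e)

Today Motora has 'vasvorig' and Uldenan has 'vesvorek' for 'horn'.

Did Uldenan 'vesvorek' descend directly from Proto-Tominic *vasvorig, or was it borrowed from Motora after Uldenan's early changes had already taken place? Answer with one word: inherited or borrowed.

If inherited, *vasvorig would pass through all of Uldenan's changes:
Uldenan: *vasvorig
  vasvorig → vasvoreg   [vowel merger]
  vasvoreg → vasvorek   [final devoicing]
  vasvorek (rule 3 does not apply)
  vasvorek (rule 4 does not apply)
  vasvorek → vesvorek   [vowel merger]
  giving Uldenan vesvorek.
If borrowed from Motora 'vasvorig' after the early changes, it would undergo only the recent ones:
  rule 3 (unconditioned shift): vasvorig → vasvoriy
  rule 4 (apocope): no change (vasvoriy)
  rule 5 (vowel merger): vasvoriy → vesvoriy
  ⇒ as a loan: vesvoriy
Uldenan 'vesvorek' matches the inherited outcome exactly, so it is an inherited cognate, not a loan.

inherited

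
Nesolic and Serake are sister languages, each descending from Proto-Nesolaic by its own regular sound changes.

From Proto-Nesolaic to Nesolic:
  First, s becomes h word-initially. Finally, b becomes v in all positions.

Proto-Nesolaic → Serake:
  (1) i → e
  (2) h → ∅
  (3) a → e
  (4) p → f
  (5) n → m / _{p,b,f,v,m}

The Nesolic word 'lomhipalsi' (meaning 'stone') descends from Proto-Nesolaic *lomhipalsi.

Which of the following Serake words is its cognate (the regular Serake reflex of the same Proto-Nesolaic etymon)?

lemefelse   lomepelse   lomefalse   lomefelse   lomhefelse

Serake: *lomhipalsi > lomhepalse > lomepalse > lomepelse > lomefelse  (by vowel merger, h-loss, vowel merger, unconditioned shift)
Only 'lomefelse' matches the regular Serake development of *lomhipalsi.

lomefelse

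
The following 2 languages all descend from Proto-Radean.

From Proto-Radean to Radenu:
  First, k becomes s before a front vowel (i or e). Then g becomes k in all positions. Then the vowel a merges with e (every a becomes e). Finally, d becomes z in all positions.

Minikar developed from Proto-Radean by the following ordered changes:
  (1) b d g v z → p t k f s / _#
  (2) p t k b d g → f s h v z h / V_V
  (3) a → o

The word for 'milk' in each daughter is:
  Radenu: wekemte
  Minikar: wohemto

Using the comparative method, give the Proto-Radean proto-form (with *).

Position 3: Radenu has k, Minikar has h. Taking the neighbouring segments as reconstructed: Radenu k can only go back to *g; Minikar h could go back to *k or *g or *h — the one source consistent with every daughter is *g.
Position 2: Radenu has e, Minikar has o. Taking the neighbouring segments as reconstructed: Radenu e could go back to *a or *e; Minikar o could go back to *a or *o — the one source consistent with every daughter is *a.
Continuing position by position gives *wagemta; check it forward:
Radenu: *wagemta
  wagemta (rule 1 does not apply)
  wagemta → wakemta   [unconditioned shift]
  wakemta → wekemte   [vowel merger]
  wekemte (rule 4 does not apply)
  giving Radenu wekemte.
Minikar: start from *wagemta.
  rule 1: no change — wagemta
  rule 2 (intervocalic lenition): wagemta → wahemta
  rule 3 (vowel merger): wahemta → wohemto
  ⇒ Minikar wohemto
*wagemta is the unique common source.

*wagemta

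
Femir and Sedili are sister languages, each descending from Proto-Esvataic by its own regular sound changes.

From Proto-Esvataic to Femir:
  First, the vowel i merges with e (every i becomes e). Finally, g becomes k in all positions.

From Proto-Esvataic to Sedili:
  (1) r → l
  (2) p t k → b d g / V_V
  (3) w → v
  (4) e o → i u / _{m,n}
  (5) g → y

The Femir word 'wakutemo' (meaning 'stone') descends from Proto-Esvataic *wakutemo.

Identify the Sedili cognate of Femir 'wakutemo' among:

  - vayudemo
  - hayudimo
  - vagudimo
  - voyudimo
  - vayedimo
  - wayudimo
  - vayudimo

Sedili: *wakutemo
  wakutemo (rule 1 does not apply)
  wakutemo → wagudemo   [intervocalic voicing]
  wagudemo → vagudemo   [unconditioned shift]
  vagudemo → vagudimo   [pre-nasal raising]
  vagudimo → vayudimo   [unconditioned shift]
  giving Sedili vayudimo.
Among the options, 'vayudimo' alone shows every Sedili change applied in order.

vayudimo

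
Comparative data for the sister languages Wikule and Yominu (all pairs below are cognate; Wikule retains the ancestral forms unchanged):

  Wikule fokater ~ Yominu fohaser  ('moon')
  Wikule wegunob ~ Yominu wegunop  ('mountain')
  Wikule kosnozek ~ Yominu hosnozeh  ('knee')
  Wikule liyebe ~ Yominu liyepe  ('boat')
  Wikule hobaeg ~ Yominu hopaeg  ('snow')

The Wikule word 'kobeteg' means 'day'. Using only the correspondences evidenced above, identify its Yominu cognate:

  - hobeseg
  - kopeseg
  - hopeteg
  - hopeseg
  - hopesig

hopeseg

kosnozek ~ hosnozeh — Wikule k corresponds to Yominu h word-initially before a back vowel.
liyebe ~ liyepe — Wikule b corresponds to Yominu p between vowels (before a front vowel).
fokater ~ fohaser — Wikule t corresponds to Yominu s between vowels (before a front vowel).
Applying these to Wikule 'kobeteg':
  kobeteg → hobeteg   (k→h word-initially before a back vowel)
  hobeteg → hopeteg   (b→p between vowels (before a front vowel))
  hopeteg → hopeseg   (t→s between vowels (before a front vowel))
So the Yominu cognate is 'hopeseg'.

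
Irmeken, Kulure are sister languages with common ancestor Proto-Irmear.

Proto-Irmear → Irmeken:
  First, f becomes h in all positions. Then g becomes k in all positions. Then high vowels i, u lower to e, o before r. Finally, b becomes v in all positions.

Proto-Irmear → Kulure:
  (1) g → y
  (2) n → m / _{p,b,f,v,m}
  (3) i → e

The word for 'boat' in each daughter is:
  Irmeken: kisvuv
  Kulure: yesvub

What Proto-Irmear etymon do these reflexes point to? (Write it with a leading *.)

Position 6: Irmeken has v, Kulure has b. Kulure preserves b here (none of its changes turn any other segment into b), so the proto-segment is *b.
Position 2: Irmeken has i, Kulure has e. Irmeken preserves i here (none of its changes turn any other segment into i), so the proto-segment is *i.
Continuing position by position gives *gisvub; check it forward:
Irmeken: *gisvub
  gisvub (rule 1 does not apply)
  gisvub → kisvub   [unconditioned shift]
  kisvub (rule 3 does not apply)
  kisvub → kisvuv   [unconditioned shift]
  giving Irmeken kisvuv.
Kulure: start from *gisvub.
  rule 1 (unconditioned shift): gisvub → yisvub
  rule 2: no change — yisvub
  rule 3 (vowel merger): yisvub → yesvub
  ⇒ Kulure yesvub
No other proto-form is consistent with every reflex, so the reconstruction is *gisvub.

*gisvub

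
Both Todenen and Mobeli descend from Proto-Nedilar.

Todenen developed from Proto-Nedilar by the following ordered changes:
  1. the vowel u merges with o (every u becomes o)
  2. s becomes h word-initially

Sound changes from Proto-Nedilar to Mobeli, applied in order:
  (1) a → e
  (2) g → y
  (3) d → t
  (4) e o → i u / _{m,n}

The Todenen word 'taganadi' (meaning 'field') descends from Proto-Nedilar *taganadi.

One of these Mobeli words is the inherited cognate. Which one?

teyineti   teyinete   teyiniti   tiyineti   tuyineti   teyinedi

teyineti

Mobeli: start from *taganadi.
  rule 1 (vowel merger): taganadi → tegenedi
  rule 2 (unconditioned shift): tegenedi → teyenedi
  rule 3 (unconditioned shift): teyenedi → teyeneti
  rule 4 (pre-nasal raising): teyeneti → teyineti
  ⇒ Mobeli teyineti
Only 'teyineti' matches the regular Mobeli development of *taganadi.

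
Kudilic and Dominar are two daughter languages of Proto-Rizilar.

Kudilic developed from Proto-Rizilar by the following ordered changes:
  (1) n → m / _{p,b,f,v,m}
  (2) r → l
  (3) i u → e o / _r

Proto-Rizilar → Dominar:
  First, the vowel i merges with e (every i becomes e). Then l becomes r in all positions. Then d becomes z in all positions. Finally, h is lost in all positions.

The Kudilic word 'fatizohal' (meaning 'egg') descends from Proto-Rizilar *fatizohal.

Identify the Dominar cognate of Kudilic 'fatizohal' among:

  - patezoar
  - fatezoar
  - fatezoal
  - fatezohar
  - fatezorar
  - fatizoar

Dominar: *fatizohal > fatezohal > fatezohar > fatezoar  (by vowel merger, unconditioned shift, h-loss)

fatezoar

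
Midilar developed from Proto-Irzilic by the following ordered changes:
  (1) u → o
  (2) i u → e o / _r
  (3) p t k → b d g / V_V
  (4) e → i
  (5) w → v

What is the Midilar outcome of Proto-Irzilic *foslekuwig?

Midilar: *foslekuwig
  foslekuwig → foslekowig   [vowel merger]
  foslekowig (rule 2 does not apply)
  foslekowig → foslegowig   [intervocalic voicing]
  foslegowig → fosligowig   [vowel merger]
  fosligowig → fosligovig   [unconditioned shift]
  giving Midilar fosligovig.

fosligovig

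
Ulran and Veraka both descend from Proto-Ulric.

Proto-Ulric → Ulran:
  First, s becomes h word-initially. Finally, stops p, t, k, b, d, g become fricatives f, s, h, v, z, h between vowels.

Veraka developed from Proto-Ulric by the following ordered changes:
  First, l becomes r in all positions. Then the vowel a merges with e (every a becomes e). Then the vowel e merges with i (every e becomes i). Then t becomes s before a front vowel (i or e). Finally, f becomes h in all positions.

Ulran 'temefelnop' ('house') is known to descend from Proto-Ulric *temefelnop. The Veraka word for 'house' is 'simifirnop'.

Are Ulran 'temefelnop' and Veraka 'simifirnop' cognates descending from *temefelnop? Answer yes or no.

no

Derive the expected Veraka reflex of *temefelnop:
Veraka: *temefelnop
  temefelnop → temefernop   [unconditioned shift]
  temefernop (rule 2 does not apply)
  temefernop → timifirnop   [vowel merger]
  timifirnop → simifirnop   [palatalisation]
  simifirnop → simihirnop   [unconditioned shift]
  giving Veraka simihirnop.
The regular Veraka reflex would be 'simihirnop', but the attested form is 'simifirnop'. The correspondence is irregular, so they are not cognates (the Veraka form has a different source).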